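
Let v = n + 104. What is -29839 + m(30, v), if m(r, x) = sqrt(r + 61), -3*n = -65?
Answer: -29839 + sqrt(91) ≈ -29829.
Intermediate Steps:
n = 65/3 (n = -1/3*(-65) = 65/3 ≈ 21.667)
v = 377/3 (v = 65/3 + 104 = 377/3 ≈ 125.67)
m(r, x) = sqrt(61 + r)
-29839 + m(30, v) = -29839 + sqrt(61 + 30) = -29839 + sqrt(91)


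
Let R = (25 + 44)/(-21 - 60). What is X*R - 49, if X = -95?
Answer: 862/27 ≈ 31.926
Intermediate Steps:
R = -23/27 (R = 69/(-81) = 69*(-1/81) = -23/27 ≈ -0.85185)
X*R - 49 = -95*(-23/27) - 49 = 2185/27 - 49 = 862/27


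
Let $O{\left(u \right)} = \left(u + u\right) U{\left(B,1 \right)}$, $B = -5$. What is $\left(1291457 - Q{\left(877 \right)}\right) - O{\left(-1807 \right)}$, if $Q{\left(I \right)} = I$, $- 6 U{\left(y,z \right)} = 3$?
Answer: $1288773$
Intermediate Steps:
$U{\left(y,z \right)} = - \frac{1}{2}$ ($U{\left(y,z \right)} = \left(- \frac{1}{6}\right) 3 = - \frac{1}{2}$)
$O{\left(u \right)} = - u$ ($O{\left(u \right)} = \left(u + u\right) \left(- \frac{1}{2}\right) = 2 u \left(- \frac{1}{2}\right) = - u$)
$\left(1291457 - Q{\left(877 \right)}\right) - O{\left(-1807 \right)} = \left(1291457 - 877\right) - \left(-1\right) \left(-1807\right) = \left(1291457 - 877\right) - 1807 = 1290580 - 1807 = 1288773$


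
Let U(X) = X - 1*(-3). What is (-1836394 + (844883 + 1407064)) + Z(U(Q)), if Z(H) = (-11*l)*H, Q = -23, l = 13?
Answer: 418413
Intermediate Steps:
U(X) = 3 + X (U(X) = X + 3 = 3 + X)
Z(H) = -143*H (Z(H) = (-11*13)*H = -143*H)
(-1836394 + (844883 + 1407064)) + Z(U(Q)) = (-1836394 + (844883 + 1407064)) - 143*(3 - 23) = (-1836394 + 2251947) - 143*(-20) = 415553 + 2860 = 418413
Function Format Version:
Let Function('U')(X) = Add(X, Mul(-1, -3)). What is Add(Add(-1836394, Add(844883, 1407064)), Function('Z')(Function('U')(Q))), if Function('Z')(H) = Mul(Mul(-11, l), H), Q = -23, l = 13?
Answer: 418413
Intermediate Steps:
Function('U')(X) = Add(3, X) (Function('U')(X) = Add(X, 3) = Add(3, X))
Function('Z')(H) = Mul(-143, H) (Function('Z')(H) = Mul(Mul(-11, 13), H) = Mul(-143, H))
Add(Add(-1836394, Add(844883, 1407064)), Function('Z')(Function('U')(Q))) = Add(Add(-1836394, Add(844883, 1407064)), Mul(-143, Add(3, -23))) = Add(Add(-1836394, 2251947), Mul(-143, -20)) = Add(415553, 2860) = 418413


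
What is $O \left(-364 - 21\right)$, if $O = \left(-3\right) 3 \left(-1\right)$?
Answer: $-3465$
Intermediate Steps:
$O = 9$ ($O = \left(-9\right) \left(-1\right) = 9$)
$O \left(-364 - 21\right) = 9 \left(-364 - 21\right) = 9 \left(-385\right) = -3465$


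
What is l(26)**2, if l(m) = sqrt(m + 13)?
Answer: 39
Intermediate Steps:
l(m) = sqrt(13 + m)
l(26)**2 = (sqrt(13 + 26))**2 = (sqrt(39))**2 = 39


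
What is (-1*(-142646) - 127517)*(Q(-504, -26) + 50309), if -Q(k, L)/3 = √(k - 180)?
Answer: 761124861 - 272322*I*√19 ≈ 7.6112e+8 - 1.187e+6*I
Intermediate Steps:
Q(k, L) = -3*√(-180 + k) (Q(k, L) = -3*√(k - 180) = -3*√(-180 + k))
(-1*(-142646) - 127517)*(Q(-504, -26) + 50309) = (-1*(-142646) - 127517)*(-3*√(-180 - 504) + 50309) = (142646 - 127517)*(-18*I*√19 + 50309) = 15129*(-18*I*√19 + 50309) = 15129*(50309 - 18*I*√19) = 761124861 - 272322*I*√19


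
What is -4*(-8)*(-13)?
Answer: -416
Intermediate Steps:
-4*(-8)*(-13) = 32*(-13) = -416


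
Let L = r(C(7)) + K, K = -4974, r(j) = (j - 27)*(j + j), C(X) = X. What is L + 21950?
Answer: 16696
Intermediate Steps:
r(j) = 2*j*(-27 + j) (r(j) = (-27 + j)*(2*j) = 2*j*(-27 + j))
L = -5254 (L = 2*7*(-27 + 7) - 4974 = 2*7*(-20) - 4974 = -280 - 4974 = -5254)
L + 21950 = -5254 + 21950 = 16696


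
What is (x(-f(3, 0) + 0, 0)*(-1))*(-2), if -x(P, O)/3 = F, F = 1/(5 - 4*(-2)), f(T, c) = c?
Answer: -6/13 ≈ -0.46154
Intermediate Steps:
F = 1/13 (F = 1/(5 + 8) = 1/13 ≈ 0.076923)
x(P, O) = -3/13 (x(P, O) = -3*1/13 = -3/13)
(x(-f(3, 0) + 0, 0)*(-1))*(-2) = -3/13*(-1)*(-2) = (3/13)*(-2) = -6/13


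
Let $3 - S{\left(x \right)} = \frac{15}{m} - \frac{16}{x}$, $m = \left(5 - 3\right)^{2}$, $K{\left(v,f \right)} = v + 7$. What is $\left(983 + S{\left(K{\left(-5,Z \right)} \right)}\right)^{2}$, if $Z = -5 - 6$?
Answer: $\frac{15689521}{16} \approx 9.806 \cdot 10^{5}$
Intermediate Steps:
$Z = -11$ ($Z = -5 - 6 = -11$)
$K{\left(v,f \right)} = 7 + v$
$m = 4$ ($m = 2^{2} = 4$)
$S{\left(x \right)} = - \frac{3}{4} + \frac{16}{x}$ ($S{\left(x \right)} = 3 - \left(\frac{15}{4} - \frac{16}{x}\right) = - \frac{3}{4} + \frac{16}{x}$)
$\left(983 + S{\left(K{\left(-5,Z \right)} \right)}\right)^{2} = \left(983 - \left(\frac{3}{4} - \frac{16}{7 - 5}\right)\right)^{2} = \left(983 - \left(\frac{3}{4} - \frac{16}{2}\right)\right)^{2} = \left(983 + \left(- \frac{3}{4} + 16 \cdot \frac{1}{2}\right)\right)^{2} = \left(983 + \left(- \frac{3}{4} + 8\right)\right)^{2} = \left(983 + \frac{29}{4}\right)^{2} = \left(\frac{3961}{4}\right)^{2} = \frac{15689521}{16}$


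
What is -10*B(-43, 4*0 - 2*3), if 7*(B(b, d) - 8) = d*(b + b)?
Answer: -5720/7 ≈ -817.14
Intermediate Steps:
B(b, d) = 8 + 2*b*d/7 (B(b, d) = 8 + (d*(b + b))/7 = 8 + (d*(2*b))/7 = 8 + (2*b*d)/7 = 8 + 2*b*d/7)
-10*B(-43, 4*0 - 2*3) = -10*(8 + (2/7)*(-43)*(4*0 - 2*3)) = -10*(8 + (2/7)*(-43)*(0 - 6)) = -10*(8 + (2/7)*(-43)*(-6)) = -10*(8 + 516/7) = -10*572/7 = -5720/7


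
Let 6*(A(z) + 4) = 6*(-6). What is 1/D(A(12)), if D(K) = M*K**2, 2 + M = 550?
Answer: 1/54800 ≈ 1.8248e-5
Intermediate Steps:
A(z) = -10 (A(z) = -4 + (6*(-6))/6 = -4 + (1/6)*(-36) = -4 - 6 = -10)
M = 548 (M = -2 + 550 = 548)
D(K) = 548*K**2
1/D(A(12)) = 1/(548*(-10)**2) = 1/(548*100) = 1/54800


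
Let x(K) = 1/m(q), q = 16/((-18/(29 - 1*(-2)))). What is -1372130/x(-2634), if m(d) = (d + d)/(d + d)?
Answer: -1372130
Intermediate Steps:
q = -248/9 (q = 16/((-18/(29 + 2))) = 16/((-18/31)) = 16/((-18*1/31)) = 16/(-18/31) = 16*(-31/18) = -248/9 ≈ -27.556)
m(d) = 1 (m(d) = (2*d)/((2*d)) = (2*d)*(1/(2*d)) = 1)
x(K) = 1 (x(K) = 1/1 = 1)
-1372130/x(-2634) = -1372130/1 = -1372130*1 = -1372130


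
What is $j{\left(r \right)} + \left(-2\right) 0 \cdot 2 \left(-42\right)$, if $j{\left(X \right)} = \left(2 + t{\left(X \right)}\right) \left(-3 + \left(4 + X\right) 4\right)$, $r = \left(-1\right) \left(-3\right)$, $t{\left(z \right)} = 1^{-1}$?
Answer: $75$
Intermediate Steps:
$t{\left(z \right)} = 1$
$r = 3$
$j{\left(X \right)} = 39 + 12 X$ ($j{\left(X \right)} = \left(2 + 1\right) \left(-3 + \left(4 + X\right) 4\right) = 3 \left(-3 + \left(16 + 4 X\right)\right) = 3 \left(13 + 4 X\right) = 39 + 12 X$)
$j{\left(r \right)} + \left(-2\right) 0 \cdot 2 \left(-42\right) = \left(39 + 12 \cdot 3\right) + \left(-2\right) 0 \cdot 2 \left(-42\right) = \left(39 + 36\right) + 0 \cdot 2 \left(-42\right) = 75 + 0 \left(-42\right) = 75 + 0 = 75$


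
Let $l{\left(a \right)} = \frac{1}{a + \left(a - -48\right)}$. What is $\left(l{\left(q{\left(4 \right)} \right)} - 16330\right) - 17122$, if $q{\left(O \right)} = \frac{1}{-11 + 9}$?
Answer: $- \frac{1572243}{47} \approx -33452.0$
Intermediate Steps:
$q{\left(O \right)} = - \frac{1}{2}$ ($q{\left(O \right)} = \frac{1}{-2} = - \frac{1}{2}$)
$l{\left(a \right)} = \frac{1}{48 + 2 a}$ ($l{\left(a \right)} = \frac{1}{a + \left(a + 48\right)} = \frac{1}{a + \left(48 + a\right)} = \frac{1}{48 + 2 a}$)
$\left(l{\left(q{\left(4 \right)} \right)} - 16330\right) - 17122 = \left(\frac{1}{2 \left(24 - \frac{1}{2}\right)} - 16330\right) - 17122 = \left(\frac{1}{2 \cdot \frac{47}{2}} - 16330\right) - 17122 = \left(\frac{1}{2} \cdot \frac{2}{47} - 16330\right) - 17122 = \left(\frac{1}{47} - 16330\right) - 17122 = - \frac{767509}{47} - 17122 = - \frac{1572243}{47}$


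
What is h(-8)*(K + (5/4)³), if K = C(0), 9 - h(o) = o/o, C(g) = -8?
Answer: -387/8 ≈ -48.375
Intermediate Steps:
h(o) = 8 (h(o) = 9 - o/o = 9 - 1*1 = 9 - 1 = 8)
K = -8
h(-8)*(K + (5/4)³) = 8*(-8 + (5/4)³) = 8*(-8 + 125/64) = 8*(-387/64) = -387/8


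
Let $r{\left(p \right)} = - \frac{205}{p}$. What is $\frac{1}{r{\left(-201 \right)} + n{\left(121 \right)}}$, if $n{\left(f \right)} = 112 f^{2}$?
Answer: $\frac{201}{329598397} \approx 6.0983 \cdot 10^{-7}$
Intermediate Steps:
$\frac{1}{r{\left(-201 \right)} + n{\left(121 \right)}} = \frac{1}{- \frac{205}{-201} + 112 \cdot 121^{2}} = \frac{1}{\left(-205\right) \left(- \frac{1}{201}\right) + 112 \cdot 14641} = \frac{1}{\frac{205}{201} + 1639792} = \frac{1}{\frac{329598397}{201}} = \frac{201}{329598397}$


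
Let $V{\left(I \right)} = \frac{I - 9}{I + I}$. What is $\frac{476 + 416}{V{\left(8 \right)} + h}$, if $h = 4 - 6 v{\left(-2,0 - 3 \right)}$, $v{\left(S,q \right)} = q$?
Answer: $\frac{14272}{351} \approx 40.661$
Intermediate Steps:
$h = 22$ ($h = 4 - 6 \left(0 - 3\right) = 4 - -18 = 4 + 18 = 22$)
$V{\left(I \right)} = \frac{-9 + I}{2 I}$
$\frac{476 + 416}{V{\left(8 \right)} + h} = \frac{476 + 416}{\frac{-9 + 8}{2 \cdot 8} + 22} = \frac{892}{\frac{1}{2} \cdot \frac{1}{8} \left(-1\right) + 22} = \frac{892}{- \frac{1}{16} + 22} = \frac{892}{\frac{351}{16}} = 892 \cdot \frac{16}{351} = \frac{14272}{351}$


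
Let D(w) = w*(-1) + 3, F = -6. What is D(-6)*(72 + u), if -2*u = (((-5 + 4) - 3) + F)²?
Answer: 198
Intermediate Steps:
D(w) = 3 - w (D(w) = -w + 3 = 3 - w)
u = -50 (u = -(((-5 + 4) - 3) - 6)²/2 = -((-1 - 3) - 6)²/2 = -(-4 - 6)²/2 = -½*(-10)² = -½*100 = -50)
D(-6)*(72 + u) = (3 - 1*(-6))*(72 - 50) = (3 + 6)*22 = 9*22 = 198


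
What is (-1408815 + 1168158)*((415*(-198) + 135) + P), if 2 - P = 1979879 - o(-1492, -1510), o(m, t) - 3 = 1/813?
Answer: 134473677991504/271 ≈ 4.9621e+11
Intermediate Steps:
o(m, t) = 2440/813 (o(m, t) = 3 + 1/813 = 2440/813)
P = -1609637561/813 (P = 2 - (1979879 - 1*2440/813) = 2 - (1979879 - 2440/813) = 2 - 1*1609639187/813 = 2 - 1609639187/813 = -1609637561/813 ≈ -1.9799e+6)
(-1408815 + 1168158)*((415*(-198) + 135) + P) = (-1408815 + 1168158)*((415*(-198) + 135) - 1609637561/813) = -240657*((-82170 + 135) - 1609637561/813) = -240657*(-82035 - 1609637561/813) = -240657*(-1676332016/813) = 134473677991504/271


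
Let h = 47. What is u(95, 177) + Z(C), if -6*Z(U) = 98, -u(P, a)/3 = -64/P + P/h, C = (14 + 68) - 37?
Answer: -272938/13395 ≈ -20.376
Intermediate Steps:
C = 45 (C = 82 - 37 = 45)
u(P, a) = 192/P - 3*P/47 (u(P, a) = -3*(-64/P + P/47) = 192/P - 3*P/47)
Z(U) = -49/3 (Z(U) = -⅙*98 = -49/3)
u(95, 177) + Z(C) = (192/95 - 3/47*95) - 49/3 = (192*(1/95) - 285/47) - 49/3 = (192/95 - 285/47) - 49/3 = -18051/4465 - 49/3 = -272938/13395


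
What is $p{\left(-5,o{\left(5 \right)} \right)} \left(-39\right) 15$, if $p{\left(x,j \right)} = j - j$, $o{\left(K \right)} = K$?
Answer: $0$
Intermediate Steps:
$p{\left(x,j \right)} = 0$
$p{\left(-5,o{\left(5 \right)} \right)} \left(-39\right) 15 = 0 \left(-39\right) 15 = 0 \cdot 15 = 0$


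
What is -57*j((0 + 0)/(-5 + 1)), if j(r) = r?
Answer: 0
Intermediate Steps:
-57*j((0 + 0)/(-5 + 1)) = -57*(0 + 0)/(-5 + 1) = -0/(-4) = -0*(-1)/4 = -57*0 = 0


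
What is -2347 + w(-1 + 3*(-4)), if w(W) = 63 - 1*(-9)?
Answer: -2275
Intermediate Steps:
w(W) = 72 (w(W) = 63 + 9 = 72)
-2347 + w(-1 + 3*(-4)) = -2347 + 72 = -2275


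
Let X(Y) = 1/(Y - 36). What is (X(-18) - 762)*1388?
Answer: -28557406/27 ≈ -1.0577e+6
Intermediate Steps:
X(Y) = 1/(-36 + Y)
(X(-18) - 762)*1388 = (1/(-36 - 18) - 762)*1388 = (1/(-54) - 762)*1388 = (-1/54 - 762)*1388 = -41149/54*1388 = -28557406/27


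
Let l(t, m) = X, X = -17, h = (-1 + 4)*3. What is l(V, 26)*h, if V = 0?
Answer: -153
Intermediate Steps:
h = 9 (h = 3*3 = 9)
l(t, m) = -17
l(V, 26)*h = -17*9 = -153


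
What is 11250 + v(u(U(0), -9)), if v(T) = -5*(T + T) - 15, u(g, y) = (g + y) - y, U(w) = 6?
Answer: 11175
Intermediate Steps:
u(g, y) = g
v(T) = -15 - 10*T (v(T) = -10*T - 15 = -15 - 10*T)
11250 + v(u(U(0), -9)) = 11250 + (-15 - 10*6) = 11250 + (-15 - 60) = 11250 - 75 = 11175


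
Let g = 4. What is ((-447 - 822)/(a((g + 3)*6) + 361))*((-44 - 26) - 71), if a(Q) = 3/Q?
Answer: 835002/1685 ≈ 495.55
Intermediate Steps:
((-447 - 822)/(a((g + 3)*6) + 361))*((-44 - 26) - 71) = ((-447 - 822)/(3/(((4 + 3)*6)) + 361))*((-44 - 26) - 71) = (-1269/(3/((7*6)) + 361))*(-70 - 71) = -1269/(3/42 + 361)*(-141) = -1269/(3*(1/42) + 361)*(-141) = -1269/(1/14 + 361)*(-141) = -1269/5055/14*(-141) = -1269*14/5055*(-141) = -5922/1685*(-141) = 835002/1685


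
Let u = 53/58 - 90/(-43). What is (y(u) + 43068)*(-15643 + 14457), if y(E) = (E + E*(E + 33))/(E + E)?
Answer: -127444879047/2494 ≈ -5.1101e+7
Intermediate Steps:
u = 7499/2494 (u = 53*(1/58) - 90*(-1/43) = 53/58 + 90/43 = 7499/2494 ≈ 3.0068)
y(E) = (E + E*(33 + E))/(2*E) (y(E) = (E + E*(33 + E))/((2*E)) = (E + E*(33 + E))*(1/(2*E)) = (E + E*(33 + E))/(2*E))
(y(u) + 43068)*(-15643 + 14457) = ((17 + (1/2)*(7499/2494)) + 43068)*(-15643 + 14457) = ((17 + 7499/4988) + 43068)*(-1186) = (92295/4988 + 43068)*(-1186) = (214915479/4988)*(-1186) = -127444879047/2494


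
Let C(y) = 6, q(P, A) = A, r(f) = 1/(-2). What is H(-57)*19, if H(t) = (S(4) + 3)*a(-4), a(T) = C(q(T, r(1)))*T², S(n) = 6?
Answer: 16416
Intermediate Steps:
r(f) = -½
a(T) = 6*T²
H(t) = 864 (H(t) = (6 + 3)*(6*(-4)²) = 9*(6*16) = 9*96 = 864)
H(-57)*19 = 864*19 = 16416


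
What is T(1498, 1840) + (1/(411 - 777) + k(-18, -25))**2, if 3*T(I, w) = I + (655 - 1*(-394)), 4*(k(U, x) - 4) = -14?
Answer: 28440442/33489 ≈ 849.25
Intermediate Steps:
k(U, x) = 1/2 (k(U, x) = 4 + (1/4)*(-14) = 4 - 7/2 = 1/2)
T(I, w) = 1049/3 + I/3 (T(I, w) = (I + (655 - 1*(-394)))/3 = (I + (655 + 394))/3 = (I + 1049)/3 = (1049 + I)/3 = 1049/3 + I/3)
T(1498, 1840) + (1/(411 - 777) + k(-18, -25))**2 = (1049/3 + (1/3)*1498) + (1/(411 - 777) + 1/2)**2 = (1049/3 + 1498/3) + (1/(-366) + 1/2)**2 = 849 + (-1/366 + 1/2)**2 = 849 + (91/183)**2 = 849 + 8281/33489 = 28440442/33489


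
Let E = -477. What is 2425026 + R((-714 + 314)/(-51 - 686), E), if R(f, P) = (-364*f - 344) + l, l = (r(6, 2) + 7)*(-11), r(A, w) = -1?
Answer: 1786796392/737 ≈ 2.4244e+6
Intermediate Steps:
l = -66 (l = (-1 + 7)*(-11) = 6*(-11) = -66)
R(f, P) = -410 - 364*f (R(f, P) = (-364*f - 344) - 66 = (-344 - 364*f) - 66 = -410 - 364*f)
2425026 + R((-714 + 314)/(-51 - 686), E) = 2425026 + (-410 - 364*(-714 + 314)/(-51 - 686)) = 2425026 + (-410 - (-145600)/(-737)) = 2425026 + (-410 - (-145600)*(-1)/737) = 2425026 + (-410 - 364*400/737) = 2425026 + (-410 - 145600/737) = 2425026 - 447770/737 = 1786796392/737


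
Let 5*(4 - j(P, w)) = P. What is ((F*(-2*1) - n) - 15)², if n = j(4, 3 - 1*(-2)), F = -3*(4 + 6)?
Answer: 43681/25 ≈ 1747.2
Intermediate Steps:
F = -30 (F = -3*10 = -30)
j(P, w) = 4 - P/5
n = 16/5 (n = 4 - ⅕*4 = 4 - ⅘ = 16/5 ≈ 3.2000)
((F*(-2*1) - n) - 15)² = ((-(-60) - 1*16/5) - 15)² = ((-30*(-2) - 16/5) - 15)² = ((60 - 16/5) - 15)² = (284/5 - 15)² = (209/5)² = 43681/25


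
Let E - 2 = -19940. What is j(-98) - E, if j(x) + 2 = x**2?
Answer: 29540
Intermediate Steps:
E = -19938 (E = 2 - 19940 = -19938)
j(x) = -2 + x**2
j(-98) - E = (-2 + (-98)**2) - 1*(-19938) = (-2 + 9604) + 19938 = 9602 + 19938 = 29540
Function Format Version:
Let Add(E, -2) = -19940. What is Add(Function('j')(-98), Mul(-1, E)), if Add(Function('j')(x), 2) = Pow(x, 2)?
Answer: 29540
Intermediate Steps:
E = -19938 (E = Add(2, -19940) = -19938)
Function('j')(x) = Add(-2, Pow(x, 2))
Add(Function('j')(-98), Mul(-1, E)) = Add(Add(-2, Pow(-98, 2)), Mul(-1, -19938)) = Add(Add(-2, 9604), 19938) = Add(9602, 19938) = 29540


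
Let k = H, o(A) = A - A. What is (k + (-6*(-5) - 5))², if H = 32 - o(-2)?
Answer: 3249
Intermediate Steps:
o(A) = 0
H = 32 (H = 32 - 1*0 = 32 + 0 = 32)
k = 32
(k + (-6*(-5) - 5))² = (32 + (-6*(-5) - 5))² = (32 + (30 - 5))² = (32 + 25)² = 57² = 3249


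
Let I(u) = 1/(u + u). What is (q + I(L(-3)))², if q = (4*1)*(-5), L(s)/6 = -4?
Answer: 923521/2304 ≈ 400.83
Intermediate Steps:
L(s) = -24 (L(s) = 6*(-4) = -24)
I(u) = 1/(2*u)
q = -20 (q = 4*(-5) = -20)
(q + I(L(-3)))² = (-20 + (½)/(-24))² = (-20 + (½)*(-1/24))² = (-20 - 1/48)² = (-961/48)² = 923521/2304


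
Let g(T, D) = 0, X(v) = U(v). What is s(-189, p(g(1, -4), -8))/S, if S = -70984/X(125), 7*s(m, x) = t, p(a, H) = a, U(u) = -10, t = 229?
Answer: 1145/248444 ≈ 0.0046087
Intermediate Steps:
X(v) = -10
s(m, x) = 229/7 (s(m, x) = (1/7)*229 = 229/7)
S = 35492/5 (S = -70984/(-10) = -70984*(-1/10) = 35492/5 ≈ 7098.4)
s(-189, p(g(1, -4), -8))/S = 229/(7*(35492/5)) = (229/7)*(5/35492) = 1145/248444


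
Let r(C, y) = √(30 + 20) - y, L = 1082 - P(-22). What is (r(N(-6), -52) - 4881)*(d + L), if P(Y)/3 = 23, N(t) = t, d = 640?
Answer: -7982337 + 8265*√2 ≈ -7.9706e+6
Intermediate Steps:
P(Y) = 69 (P(Y) = 3*23 = 69)
L = 1013 (L = 1082 - 1*69 = 1082 - 69 = 1013)
r(C, y) = -y + 5*√2 (r(C, y) = √50 - y = 5*√2 - y = -y + 5*√2)
(r(N(-6), -52) - 4881)*(d + L) = ((-1*(-52) + 5*√2) - 4881)*(640 + 1013) = ((52 + 5*√2) - 4881)*1653 = (-4829 + 5*√2)*1653 = -7982337 + 8265*√2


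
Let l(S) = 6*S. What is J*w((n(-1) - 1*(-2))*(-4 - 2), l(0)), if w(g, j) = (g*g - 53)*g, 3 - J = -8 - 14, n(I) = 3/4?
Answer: -723525/8 ≈ -90441.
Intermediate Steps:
n(I) = ¾ (n(I) = 3*(¼) = ¾)
J = 25 (J = 3 - (-8 - 14) = 3 - 1*(-22) = 3 + 22 = 25)
w(g, j) = g*(-53 + g²) (w(g, j) = (g² - 53)*g = (-53 + g²)*g = g*(-53 + g²))
J*w((n(-1) - 1*(-2))*(-4 - 2), l(0)) = 25*(((¾ - 1*(-2))*(-4 - 2))*(-53 + ((¾ - 1*(-2))*(-4 - 2))²)) = 25*(((¾ + 2)*(-6))*(-53 + ((¾ + 2)*(-6))²)) = 25*(((11/4)*(-6))*(-53 + ((11/4)*(-6))²)) = 25*(-33*(-53 + (-33/2)²)/2) = 25*(-33*(-53 + 1089/4)/2) = 25*(-33/2*877/4) = 25*(-28941/8) = -723525/8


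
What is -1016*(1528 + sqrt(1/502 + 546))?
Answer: -1552448 - 508*sqrt(137594686)/251 ≈ -1.5762e+6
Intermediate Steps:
-1016*(1528 + sqrt(1/502 + 546)) = -1016*(1528 + sqrt(274093/502)) = -1016*(1528 + sqrt(137594686)/502) = -1552448 - 508*sqrt(137594686)/251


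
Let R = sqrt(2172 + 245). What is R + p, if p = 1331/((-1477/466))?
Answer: -620246/1477 + sqrt(2417) ≈ -370.77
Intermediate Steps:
p = -620246/1477 (p = 1331/((-1477*1/466)) = 1331/(-1477/466) = 1331*(-466/1477) = -620246/1477 ≈ -419.94)
R = sqrt(2417) ≈ 49.163
R + p = sqrt(2417) - 620246/1477 = -620246/1477 + sqrt(2417)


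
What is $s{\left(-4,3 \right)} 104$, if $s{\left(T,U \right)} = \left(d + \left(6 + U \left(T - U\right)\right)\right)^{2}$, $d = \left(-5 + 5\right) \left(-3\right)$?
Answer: $23400$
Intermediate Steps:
$d = 0$ ($d = 0 \left(-3\right) = 0$)
$s{\left(T,U \right)} = \left(6 + U \left(T - U\right)\right)^{2}$ ($s{\left(T,U \right)} = \left(0 + \left(6 + U \left(T - U\right)\right)\right)^{2} = \left(6 + U \left(T - U\right)\right)^{2}$)
$s{\left(-4,3 \right)} 104 = \left(6 - 3^{2} - 12\right)^{2} \cdot 104 = \left(6 - 9 - 12\right)^{2} \cdot 104 = \left(-15\right)^{2} \cdot 104 = 225 \cdot 104 = 23400$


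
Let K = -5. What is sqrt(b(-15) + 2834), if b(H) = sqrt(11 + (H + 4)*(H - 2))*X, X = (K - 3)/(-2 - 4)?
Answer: sqrt(2834 + 4*sqrt(22)) ≈ 53.411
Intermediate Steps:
X = 4/3 (X = (-5 - 3)/(-2 - 4) = -8/(-6) = -8*(-1/6) = 4/3 ≈ 1.3333)
b(H) = 4*sqrt(11 + (-2 + H)*(4 + H))/3 (b(H) = sqrt(11 + (H + 4)*(H - 2))*(4/3) = sqrt(11 + (4 + H)*(-2 + H))*(4/3) = sqrt(11 + (-2 + H)*(4 + H))*(4/3) = 4*sqrt(11 + (-2 + H)*(4 + H))/3)
sqrt(b(-15) + 2834) = sqrt(4*sqrt(3 + (-15)**2 + 2*(-15))/3 + 2834) = sqrt(4*sqrt(3 + 225 - 30)/3 + 2834) = sqrt(4*sqrt(198)/3 + 2834) = sqrt(4*(3*sqrt(22))/3 + 2834) = sqrt(4*sqrt(22) + 2834) = sqrt(2834 + 4*sqrt(22))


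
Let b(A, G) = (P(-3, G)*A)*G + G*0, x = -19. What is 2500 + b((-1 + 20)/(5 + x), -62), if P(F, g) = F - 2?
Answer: 14555/7 ≈ 2079.3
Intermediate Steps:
P(F, g) = -2 + F
b(A, G) = -5*A*G (b(A, G) = ((-2 - 3)*A)*G + G*0 = (-5*A)*G + 0 = -5*A*G + 0 = -5*A*G)
2500 + b((-1 + 20)/(5 + x), -62) = 2500 - 5*(-1 + 20)/(5 - 19)*(-62) = 2500 - 5*19/(-14)*(-62) = 2500 - 5*19*(-1/14)*(-62) = 2500 - 5*(-19/14)*(-62) = 2500 - 2945/7 = 14555/7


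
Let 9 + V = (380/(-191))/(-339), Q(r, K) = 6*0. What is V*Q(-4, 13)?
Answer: 0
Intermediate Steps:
Q(r, K) = 0
V = -582361/64749 (V = -9 + (380/(-191))/(-339) = -9 + (380*(-1/191))*(-1/339) = -9 - 380/191*(-1/339) = -9 + 380/64749 = -582361/64749 ≈ -8.9941)
V*Q(-4, 13) = -582361/64749*0 = 0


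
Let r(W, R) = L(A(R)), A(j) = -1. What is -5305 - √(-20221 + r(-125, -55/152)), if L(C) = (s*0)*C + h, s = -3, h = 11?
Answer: -5305 - I*√20210 ≈ -5305.0 - 142.16*I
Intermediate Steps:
L(C) = 11 (L(C) = (-3*0)*C + 11 = 0*C + 11 = 0 + 11 = 11)
r(W, R) = 11
-5305 - √(-20221 + r(-125, -55/152)) = -5305 - √(-20221 + 11) = -5305 - √(-20210) = -5305 - I*√20210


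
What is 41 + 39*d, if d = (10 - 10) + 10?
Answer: 431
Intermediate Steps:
d = 10 (d = 0 + 10 = 10)
41 + 39*d = 41 + 39*10 = 41 + 390 = 431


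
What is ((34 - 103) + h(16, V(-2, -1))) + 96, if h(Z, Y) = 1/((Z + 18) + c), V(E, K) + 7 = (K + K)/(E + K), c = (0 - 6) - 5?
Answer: 622/23 ≈ 27.043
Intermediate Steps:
c = -11 (c = -6 - 5 = -11)
V(E, K) = -7 + 2*K/(E + K) (V(E, K) = -7 + (K + K)/(E + K) = -7 + (2*K)/(E + K) = -7 + 2*K/(E + K))
h(Z, Y) = 1/(7 + Z) (h(Z, Y) = 1/((Z + 18) - 11) = 1/((18 + Z) - 11) = 1/(7 + Z))
((34 - 103) + h(16, V(-2, -1))) + 96 = ((34 - 103) + 1/(7 + 16)) + 96 = (-69 + 1/23) + 96 = -1586/23 + 96 = 622/23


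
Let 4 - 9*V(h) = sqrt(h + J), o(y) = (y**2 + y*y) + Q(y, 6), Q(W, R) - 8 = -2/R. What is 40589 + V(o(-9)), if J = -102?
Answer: 365305/9 - sqrt(609)/27 ≈ 40589.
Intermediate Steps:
Q(W, R) = 8 - 2/R
o(y) = 23/3 + 2*y**2 (o(y) = (y**2 + y*y) + (8 - 2/6) = (y**2 + y**2) + (8 - 2*1/6) = 2*y**2 + (8 - 1/3) = 2*y**2 + 23/3 = 23/3 + 2*y**2)
V(h) = 4/9 - sqrt(-102 + h)/9 (V(h) = 4/9 - sqrt(h - 102)/9 = 4/9 - sqrt(-102 + h)/9)
40589 + V(o(-9)) = 40589 + (4/9 - sqrt(-102 + (23/3 + 2*(-9)**2))/9) = 40589 + (4/9 - sqrt(-102 + (23/3 + 2*81))/9) = 40589 + (4/9 - sqrt(-102 + (23/3 + 162))/9) = 40589 + (4/9 - sqrt(-102 + 509/3)/9) = 40589 + (4/9 - sqrt(609)/27) = 365305/9 - sqrt(609)/27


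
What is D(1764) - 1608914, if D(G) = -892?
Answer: -1609806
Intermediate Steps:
D(1764) - 1608914 = -892 - 1608914 = -1609806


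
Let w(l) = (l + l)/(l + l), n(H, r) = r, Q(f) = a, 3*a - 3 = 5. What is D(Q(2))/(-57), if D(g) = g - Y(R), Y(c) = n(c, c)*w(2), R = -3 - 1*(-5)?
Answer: -2/171 ≈ -0.011696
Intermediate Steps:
a = 8/3 (a = 1 + (⅓)*5 = 1 + 5/3 = 8/3 ≈ 2.6667)
R = 2 (R = -3 + 5 = 2)
Q(f) = 8/3
w(l) = 1 (w(l) = (2*l)/((2*l)) = (2*l)*(1/(2*l)) = 1)
Y(c) = c (Y(c) = c*1 = c)
D(g) = -2 + g (D(g) = g - 1*2 = g - 2 = -2 + g)
D(Q(2))/(-57) = (-2 + 8/3)/(-57) = (⅔)*(-1/57) = -2/171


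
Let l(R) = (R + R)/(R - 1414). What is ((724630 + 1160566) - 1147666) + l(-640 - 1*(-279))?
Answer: 1309116472/1775 ≈ 7.3753e+5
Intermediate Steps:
l(R) = 2*R/(-1414 + R) (l(R) = (2*R)/(-1414 + R) = 2*R/(-1414 + R))
((724630 + 1160566) - 1147666) + l(-640 - 1*(-279)) = ((724630 + 1160566) - 1147666) + 2*(-640 - 1*(-279))/(-1414 + (-640 - 1*(-279))) = (1885196 - 1147666) + 2*(-640 + 279)/(-1414 + (-640 + 279)) = 737530 + 2*(-361)/(-1414 - 361) = 737530 + 2*(-361)/(-1775) = 737530 + 2*(-361)*(-1/1775) = 737530 + 722/1775 = 1309116472/1775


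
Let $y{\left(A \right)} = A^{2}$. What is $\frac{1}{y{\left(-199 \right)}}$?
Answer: $\frac{1}{39601} \approx 2.5252 \cdot 10^{-5}$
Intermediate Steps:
$\frac{1}{y{\left(-199 \right)}} = \frac{1}{\left(-199\right)^{2}} = \frac{1}{39601}$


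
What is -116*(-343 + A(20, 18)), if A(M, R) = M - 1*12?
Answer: 38860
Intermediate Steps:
A(M, R) = -12 + M (A(M, R) = M - 12 = -12 + M)
-116*(-343 + A(20, 18)) = -116*(-343 + (-12 + 20)) = -116*(-343 + 8) = -116*(-335) = 38860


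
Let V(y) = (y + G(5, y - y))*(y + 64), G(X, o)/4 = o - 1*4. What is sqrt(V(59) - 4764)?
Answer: 5*sqrt(21) ≈ 22.913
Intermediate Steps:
G(X, o) = -16 + 4*o (G(X, o) = 4*(o - 1*4) = 4*(o - 4) = 4*(-4 + o) = -16 + 4*o)
V(y) = (-16 + y)*(64 + y) (V(y) = (y + (-16 + 4*(y - y)))*(y + 64) = (y + (-16 + 4*0))*(64 + y) = (y + (-16 + 0))*(64 + y) = (y - 16)*(64 + y) = (-16 + y)*(64 + y))
sqrt(V(59) - 4764) = sqrt((-1024 + 59**2 + 48*59) - 4764) = sqrt((-1024 + 3481 + 2832) - 4764) = sqrt(5289 - 4764) = sqrt(525) = 5*sqrt(21)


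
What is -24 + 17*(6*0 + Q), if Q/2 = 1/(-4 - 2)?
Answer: -89/3 ≈ -29.667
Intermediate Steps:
Q = -1/3 (Q = 2/(-4 - 2) = 2/(-6) = 2*(-1/6) = -1/3 ≈ -0.33333)
-24 + 17*(6*0 + Q) = -24 + 17*(6*0 - 1/3) = -24 + 17*(0 - 1/3) = -24 + 17*(-1/3) = -24 - 17/3 = -89/3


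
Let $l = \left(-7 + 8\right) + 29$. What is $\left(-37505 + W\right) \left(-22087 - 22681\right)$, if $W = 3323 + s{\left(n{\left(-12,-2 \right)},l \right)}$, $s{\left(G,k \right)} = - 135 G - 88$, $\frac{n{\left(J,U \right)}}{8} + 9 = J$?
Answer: $518861120$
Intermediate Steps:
$l = 30$ ($l = 1 + 29 = 30$)
$n{\left(J,U \right)} = -72 + 8 J$
$s{\left(G,k \right)} = -88 - 135 G$
$W = 25915$ ($W = 3323 - \left(88 + 135 \left(-72 + 8 \left(-12\right)\right)\right) = 3323 - \left(88 + 135 \left(-72 - 96\right)\right) = 3323 - -22592 = 3323 + \left(-88 + 22680\right) = 3323 + 22592 = 25915$)
$\left(-37505 + W\right) \left(-22087 - 22681\right) = \left(-37505 + 25915\right) \left(-22087 - 22681\right) = - 11590 \left(-22087 - 22681\right) = \left(-11590\right) \left(-44768\right) = 518861120$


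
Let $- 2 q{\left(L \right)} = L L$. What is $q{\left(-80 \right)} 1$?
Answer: $-3200$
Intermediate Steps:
$q{\left(L \right)} = - \frac{L^{2}}{2}$ ($q{\left(L \right)} = - \frac{L L}{2} = - \frac{L^{2}}{2}$)
$q{\left(-80 \right)} 1 = - \frac{\left(-80\right)^{2}}{2} \cdot 1 = \left(- \frac{1}{2}\right) 6400 \cdot 1 = \left(-3200\right) 1 = -3200$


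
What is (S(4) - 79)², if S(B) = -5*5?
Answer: 10816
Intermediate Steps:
S(B) = -25
(S(4) - 79)² = (-25 - 79)² = (-104)² = 10816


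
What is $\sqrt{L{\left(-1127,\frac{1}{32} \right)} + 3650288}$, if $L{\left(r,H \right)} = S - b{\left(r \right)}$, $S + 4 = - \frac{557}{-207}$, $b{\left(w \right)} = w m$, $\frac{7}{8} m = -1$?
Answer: $\frac{\sqrt{17372882767}}{69} \approx 1910.2$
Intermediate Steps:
$m = - \frac{8}{7}$ ($m = \frac{8}{7} \left(-1\right) = - \frac{8}{7} \approx -1.1429$)
$b{\left(w \right)} = - \frac{8 w}{7}$ ($b{\left(w \right)} = w \left(- \frac{8}{7}\right) = - \frac{8 w}{7}$)
$S = - \frac{271}{207}$ ($S = -4 - \frac{557}{-207} = -4 - - \frac{557}{207} = -4 + \frac{557}{207} = - \frac{271}{207} \approx -1.3092$)
$L{\left(r,H \right)} = - \frac{271}{207} + \frac{8 r}{7}$ ($L{\left(r,H \right)} = - \frac{271}{207} - - \frac{8 r}{7} = - \frac{271}{207} + \frac{8 r}{7}$)
$\sqrt{L{\left(-1127,\frac{1}{32} \right)} + 3650288} = \sqrt{\left(- \frac{271}{207} + \frac{8}{7} \left(-1127\right)\right) + 3650288} = \sqrt{\left(- \frac{271}{207} - 1288\right) + 3650288} = \sqrt{- \frac{266887}{207} + 3650288} = \sqrt{\frac{755342729}{207}} = \frac{\sqrt{17372882767}}{69}$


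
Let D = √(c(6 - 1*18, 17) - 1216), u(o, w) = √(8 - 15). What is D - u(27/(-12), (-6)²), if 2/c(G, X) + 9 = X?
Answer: I*(√4863/2 - √7) ≈ 32.222*I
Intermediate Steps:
c(G, X) = 2/(-9 + X)
u(o, w) = I*√7 (u(o, w) = √(-7) = I*√7)
D = I*√4863/2 (D = √(2/(-9 + 17) - 1216) = √(2/8 - 1216) = √(2*(⅛) - 1216) = √(¼ - 1216) = √(-4863/4) = I*√4863/2 ≈ 34.868*I)
D - u(27/(-12), (-6)²) = I*√4863/2 - I*√7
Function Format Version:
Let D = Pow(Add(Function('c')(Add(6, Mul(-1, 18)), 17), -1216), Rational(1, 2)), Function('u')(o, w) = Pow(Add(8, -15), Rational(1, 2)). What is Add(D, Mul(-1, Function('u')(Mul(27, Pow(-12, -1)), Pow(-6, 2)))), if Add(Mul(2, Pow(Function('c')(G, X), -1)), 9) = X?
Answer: Mul(I, Add(Mul(Rational(1, 2), Pow(4863, Rational(1, 2))), Mul(-1, Pow(7, Rational(1, 2))))) ≈ Mul(32.222, I)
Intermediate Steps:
Function('c')(G, X) = Mul(2, Pow(Add(-9, X), -1))
Function('u')(o, w) = Mul(I, Pow(7, Rational(1, 2))) (Function('u')(o, w) = Pow(-7, Rational(1, 2)) = Mul(I, Pow(7, Rational(1, 2))))
D = Mul(Rational(1, 2), I, Pow(4863, Rational(1, 2))) (D = Pow(Add(Mul(2, Pow(Add(-9, 17), -1)), -1216), Rational(1, 2)) = Pow(Add(Mul(2, Pow(8, -1)), -1216), Rational(1, 2)) = Pow(Add(Mul(2, Rational(1, 8)), -1216), Rational(1, 2)) = Pow(Add(Rational(1, 4), -1216), Rational(1, 2)) = Pow(Rational(-4863, 4), Rational(1, 2)) = Mul(Rational(1, 2), I, Pow(4863, Rational(1, 2))) ≈ Mul(34.868, I))
Add(D, Mul(-1, Function('u')(Mul(27, Pow(-12, -1)), Pow(-6, 2)))) = Add(Mul(Rational(1, 2), I, Pow(4863, Rational(1, 2))), Mul(-1, Mul(I, Pow(7, Rational(1, 2))))) = Add(Mul(Rational(1, 2), I, Pow(4863, Rational(1, 2))), Mul(-1, I, Pow(7, Rational(1, 2))))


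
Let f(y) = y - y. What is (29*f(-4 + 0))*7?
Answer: 0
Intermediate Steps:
f(y) = 0
(29*f(-4 + 0))*7 = (29*0)*7 = 0*7 = 0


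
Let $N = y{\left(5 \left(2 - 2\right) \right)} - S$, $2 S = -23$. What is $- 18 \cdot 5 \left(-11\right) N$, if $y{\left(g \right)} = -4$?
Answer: $7425$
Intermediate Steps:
$S = - \frac{23}{2}$ ($S = \frac{1}{2} \left(-23\right) = - \frac{23}{2} \approx -11.5$)
$N = \frac{15}{2}$ ($N = -4 - - \frac{23}{2} = -4 + \frac{23}{2} = \frac{15}{2} \approx 7.5$)
$- 18 \cdot 5 \left(-11\right) N = - 18 \cdot 5 \left(-11\right) \frac{15}{2} = \left(-18\right) \left(-55\right) \frac{15}{2} = 990 \cdot \frac{15}{2} = 7425$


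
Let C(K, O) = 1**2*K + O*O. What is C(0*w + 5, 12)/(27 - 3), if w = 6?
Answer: 149/24 ≈ 6.2083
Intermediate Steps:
C(K, O) = K + O**2 (C(K, O) = 1*K + O**2 = K + O**2)
C(0*w + 5, 12)/(27 - 3) = ((0*6 + 5) + 12**2)/(27 - 3) = ((0 + 5) + 144)/24 = (5 + 144)*(1/24) = 149*(1/24) = 149/24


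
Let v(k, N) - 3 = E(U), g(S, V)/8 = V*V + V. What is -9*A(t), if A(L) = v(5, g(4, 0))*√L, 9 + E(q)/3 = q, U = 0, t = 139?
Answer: 216*√139 ≈ 2546.6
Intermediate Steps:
E(q) = -27 + 3*q
g(S, V) = 8*V + 8*V² (g(S, V) = 8*(V*V + V) = 8*(V² + V) = 8*(V + V²) = 8*V + 8*V²)
v(k, N) = -24 (v(k, N) = 3 + (-27 + 3*0) = 3 + (-27 + 0) = 3 - 27 = -24)
A(L) = -24*√L
-9*A(t) = -(-216)*√139 = 216*√139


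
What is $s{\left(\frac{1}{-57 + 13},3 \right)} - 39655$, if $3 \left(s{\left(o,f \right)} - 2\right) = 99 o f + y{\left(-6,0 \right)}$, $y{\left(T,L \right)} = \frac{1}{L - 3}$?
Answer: $- \frac{1427593}{36} \approx -39655.0$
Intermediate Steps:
$y{\left(T,L \right)} = \frac{1}{-3 + L}$
$s{\left(o,f \right)} = \frac{17}{9} + 33 f o$ ($s{\left(o,f \right)} = 2 + \frac{99 o f + \frac{1}{-3 + 0}}{3} = 2 + \frac{99 f o + \frac{1}{-3}}{3} = 2 + \frac{99 f o - \frac{1}{3}}{3} = 2 + \frac{- \frac{1}{3} + 99 f o}{3} = 2 + \left(- \frac{1}{9} + 33 f o\right) = \frac{17}{9} + 33 f o$)
$s{\left(\frac{1}{-57 + 13},3 \right)} - 39655 = \left(\frac{17}{9} + 33 \cdot 3 \frac{1}{-57 + 13}\right) - 39655 = \left(\frac{17}{9} + 33 \cdot 3 \frac{1}{-44}\right) - 39655 = \left(\frac{17}{9} + 33 \cdot 3 \left(- \frac{1}{44}\right)\right) - 39655 = \left(\frac{17}{9} - \frac{9}{4}\right) - 39655 = - \frac{13}{36} - 39655 = - \frac{1427593}{36}$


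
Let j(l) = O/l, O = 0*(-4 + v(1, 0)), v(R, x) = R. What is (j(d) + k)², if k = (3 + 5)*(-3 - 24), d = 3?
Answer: 46656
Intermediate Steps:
O = 0 (O = 0*(-4 + 1) = 0*(-3) = 0)
k = -216 (k = 8*(-27) = -216)
j(l) = 0 (j(l) = 0/l = 0)
(j(d) + k)² = (0 - 216)² = (-216)² = 46656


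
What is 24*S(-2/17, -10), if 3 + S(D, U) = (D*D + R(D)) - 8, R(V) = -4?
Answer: -103944/289 ≈ -359.67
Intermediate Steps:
S(D, U) = -15 + D**2 (S(D, U) = -3 + ((D*D - 4) - 8) = -3 + ((D**2 - 4) - 8) = -3 + ((-4 + D**2) - 8) = -3 + (-12 + D**2) = -15 + D**2)
24*S(-2/17, -10) = 24*(-15 + (-2/17)**2) = 24*(-15 + 4/289) = 24*(-4331/289) = -103944/289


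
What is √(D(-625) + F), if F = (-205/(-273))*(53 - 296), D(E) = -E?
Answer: √3664570/91 ≈ 21.036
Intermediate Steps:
F = -16605/91 (F = -205*(-1/273)*(-243) = (205/273)*(-243) = -16605/91 ≈ -182.47)
√(D(-625) + F) = √(-1*(-625) - 16605/91) = √(625 - 16605/91) = √(40270/91) = √3664570/91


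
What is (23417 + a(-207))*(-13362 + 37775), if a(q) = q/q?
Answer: 571703634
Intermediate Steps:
a(q) = 1
(23417 + a(-207))*(-13362 + 37775) = (23417 + 1)*(-13362 + 37775) = 23418*24413 = 571703634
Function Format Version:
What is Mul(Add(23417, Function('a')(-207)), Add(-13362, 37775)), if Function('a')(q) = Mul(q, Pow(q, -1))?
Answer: 571703634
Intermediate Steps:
Function('a')(q) = 1
Mul(Add(23417, Function('a')(-207)), Add(-13362, 37775)) = Mul(Add(23417, 1), Add(-13362, 37775)) = Mul(23418, 24413) = 571703634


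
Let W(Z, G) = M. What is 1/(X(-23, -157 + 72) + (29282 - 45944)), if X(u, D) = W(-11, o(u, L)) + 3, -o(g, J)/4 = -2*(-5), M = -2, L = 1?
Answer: -1/16661 ≈ -6.0020e-5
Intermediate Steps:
o(g, J) = -40 (o(g, J) = -(-8)*(-5) = -4*10 = -40)
W(Z, G) = -2
X(u, D) = 1 (X(u, D) = -2 + 3 = 1)
1/(X(-23, -157 + 72) + (29282 - 45944)) = 1/(1 + (29282 - 45944)) = 1/(1 - 16662) = 1/(-16661) = -1/16661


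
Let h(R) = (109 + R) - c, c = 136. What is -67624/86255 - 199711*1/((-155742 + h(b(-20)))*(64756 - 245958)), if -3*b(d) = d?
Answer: -5726001552994691/7303498853202370 ≈ -0.78401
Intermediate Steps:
b(d) = -d/3
h(R) = -27 + R (h(R) = (109 + R) - 1*136 = (109 + R) - 136 = -27 + R)
-67624/86255 - 199711*1/((-155742 + h(b(-20)))*(64756 - 245958)) = -67624/86255 - 199711*1/((-155742 + (-27 - 1/3*(-20)))*(64756 - 245958)) = -67624*1/86255 - 199711*(-1/(181202*(-155742 + (-27 + 20/3)))) = -67624/86255 - 199711*(-1/(181202*(-155742 - 61/3))) = -67624/86255 - 199711/((-181202*(-467287/3))) = -67624/86255 - 199711/84673338974/3 = -67624/86255 - 199711*3/84673338974 = -67624/86255 - 599133/84673338974 = -5726001552994691/7303498853202370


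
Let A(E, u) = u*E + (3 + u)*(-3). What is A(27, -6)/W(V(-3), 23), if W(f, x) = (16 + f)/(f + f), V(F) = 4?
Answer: -306/5 ≈ -61.200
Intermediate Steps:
A(E, u) = -9 - 3*u + E*u (A(E, u) = E*u + (-9 - 3*u) = -9 - 3*u + E*u)
W(f, x) = (16 + f)/(2*f) (W(f, x) = (16 + f)/((2*f)) = (16 + f)*(1/(2*f)) = (16 + f)/(2*f))
A(27, -6)/W(V(-3), 23) = (-9 - 3*(-6) + 27*(-6))/(((1/2)*(16 + 4)/4)) = (-9 + 18 - 162)/(((1/2)*(1/4)*20)) = -153/5/2 = -153*2/5 = -306/5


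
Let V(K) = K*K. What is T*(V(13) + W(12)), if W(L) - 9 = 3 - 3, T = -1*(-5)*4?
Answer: 3560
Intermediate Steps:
T = 20 (T = 5*4 = 20)
V(K) = K**2
W(L) = 9 (W(L) = 9 + (3 - 3) = 9 + 0 = 9)
T*(V(13) + W(12)) = 20*(13**2 + 9) = 20*(169 + 9) = 20*178 = 3560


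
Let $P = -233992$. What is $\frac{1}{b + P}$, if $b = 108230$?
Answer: $- \frac{1}{125762} \approx -7.9515 \cdot 10^{-6}$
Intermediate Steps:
$\frac{1}{b + P} = \frac{1}{108230 - 233992} = \frac{1}{-125762} = - \frac{1}{125762}$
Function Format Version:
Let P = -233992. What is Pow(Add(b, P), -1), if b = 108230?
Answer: Rational(-1, 125762) ≈ -7.9515e-6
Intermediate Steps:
Pow(Add(b, P), -1) = Pow(Add(108230, -233992), -1) = Pow(-125762, -1) = Rational(-1, 125762)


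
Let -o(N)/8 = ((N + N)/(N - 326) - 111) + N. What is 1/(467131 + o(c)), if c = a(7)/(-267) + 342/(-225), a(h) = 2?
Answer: 7296596025/3415034194414939 ≈ 2.1366e-6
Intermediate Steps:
c = -10196/6675 (c = 2/(-267) + 342/(-225) = 2*(-1/267) + 342*(-1/225) = -2/267 - 38/25 = -10196/6675 ≈ -1.5275)
o(N) = 888 - 8*N - 16*N/(-326 + N) (o(N) = -8*(((N + N)/(N - 326) - 111) + N) = -8*(((2*N)/(-326 + N) - 111) + N) = -8*((2*N/(-326 + N) - 111) + N) = -8*((-111 + 2*N/(-326 + N)) + N) = -8*(-111 + N + 2*N/(-326 + N)) = 888 - 8*N - 16*N/(-326 + N))
1/(467131 + o(c)) = 1/(467131 + 8*(-36186 - (-10196/6675)**2 + 435*(-10196/6675))/(-326 - 10196/6675)) = 1/(467131 + 8*(-36186 - 1*103958416/44555625 - 295684/445)/(-2186246/6675)) = 1/(467131 + 8*(-6675/2186246)*(-36186 - 103958416/44555625 - 295684/445)) = 1/(467131 + 8*(-6675/2186246)*(-1641999165166/44555625)) = 1/(467131 + 6567996660664/7296596025) = 1/(3415034194414939/7296596025) = 7296596025/3415034194414939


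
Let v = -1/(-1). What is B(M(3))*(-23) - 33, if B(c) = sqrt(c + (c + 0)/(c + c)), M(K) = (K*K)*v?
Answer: -33 - 23*sqrt(38)/2 ≈ -103.89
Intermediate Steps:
v = 1 (v = -1*(-1) = 1)
M(K) = K**2 (M(K) = (K*K)*1 = K**2*1 = K**2)
B(c) = sqrt(1/2 + c) (B(c) = sqrt(c + c/((2*c))) = sqrt(c + c*(1/(2*c))) = sqrt(c + 1/2) = sqrt(1/2 + c))
B(M(3))*(-23) - 33 = (sqrt(2 + 4*3**2)/2)*(-23) - 33 = (sqrt(2 + 4*9)/2)*(-23) - 33 = (sqrt(2 + 36)/2)*(-23) - 33 = (sqrt(38)/2)*(-23) - 33 = -23*sqrt(38)/2 - 33 = -33 - 23*sqrt(38)/2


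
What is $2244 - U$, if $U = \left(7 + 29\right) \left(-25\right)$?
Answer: $3144$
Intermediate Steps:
$U = -900$ ($U = 36 \left(-25\right) = -900$)
$2244 - U = 2244 - -900 = 2244 + 900 = 3144$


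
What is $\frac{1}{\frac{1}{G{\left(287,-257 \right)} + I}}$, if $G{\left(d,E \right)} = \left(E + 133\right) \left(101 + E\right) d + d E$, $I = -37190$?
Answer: $5440779$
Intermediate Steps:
$G{\left(d,E \right)} = E d + d \left(101 + E\right) \left(133 + E\right)$ ($G{\left(d,E \right)} = \left(133 + E\right) \left(101 + E\right) d + E d = \left(101 + E\right) \left(133 + E\right) d + E d = d \left(101 + E\right) \left(133 + E\right) + E d = E d + d \left(101 + E\right) \left(133 + E\right)$)
$\frac{1}{\frac{1}{G{\left(287,-257 \right)} + I}} = \frac{1}{\frac{1}{287 \left(13433 + \left(-257\right)^{2} + 235 \left(-257\right)\right) - 37190}} = \frac{1}{\frac{1}{287 \left(13433 + 66049 - 60395\right) - 37190}} = \frac{1}{\frac{1}{287 \cdot 19087 - 37190}} = \frac{1}{\frac{1}{5477969 - 37190}} = \frac{1}{\frac{1}{5440779}} = 5440779$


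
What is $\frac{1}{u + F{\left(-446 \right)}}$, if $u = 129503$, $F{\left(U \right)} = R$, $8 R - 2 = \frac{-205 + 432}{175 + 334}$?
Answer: $\frac{4072}{527337461} \approx 7.7218 \cdot 10^{-6}$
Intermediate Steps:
$R = \frac{1245}{4072}$ ($R = \frac{1}{4} + \frac{\left(-205 + 432\right) \frac{1}{175 + 334}}{8} = \frac{1}{4} + \frac{227 \cdot \frac{1}{509}}{8} = \frac{1}{4} + \frac{1}{8} \cdot \frac{227}{509} = \frac{1}{4} + \frac{227}{4072} = \frac{1245}{4072} \approx 0.30575$)
$F{\left(U \right)} = \frac{1245}{4072}$
$\frac{1}{u + F{\left(-446 \right)}} = \frac{1}{129503 + \frac{1245}{4072}} = \frac{1}{\frac{527337461}{4072}} = \frac{4072}{527337461}$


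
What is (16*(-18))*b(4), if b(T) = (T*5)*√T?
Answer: -11520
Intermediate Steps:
b(T) = 5*T^(3/2) (b(T) = (5*T)*√T = 5*T^(3/2))
(16*(-18))*b(4) = (16*(-18))*(5*4^(3/2)) = -1440*8 = -288*40 = -11520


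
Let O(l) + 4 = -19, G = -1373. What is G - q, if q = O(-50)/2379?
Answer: -3266344/2379 ≈ -1373.0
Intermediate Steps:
O(l) = -23 (O(l) = -4 - 19 = -23)
q = -23/2379 ≈ -0.0096679
G - q = -1373 - 1*(-23/2379) = -1373 + 23/2379 = -3266344/2379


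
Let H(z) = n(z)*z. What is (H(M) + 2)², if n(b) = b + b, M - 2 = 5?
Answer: 10000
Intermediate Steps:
M = 7 (M = 2 + 5 = 7)
n(b) = 2*b
H(z) = 2*z² (H(z) = (2*z)*z = 2*z²)
(H(M) + 2)² = (2*7² + 2)² = (2*49 + 2)² = (98 + 2)² = 100² = 10000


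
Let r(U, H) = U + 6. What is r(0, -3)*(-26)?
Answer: -156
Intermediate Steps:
r(U, H) = 6 + U
r(0, -3)*(-26) = (6 + 0)*(-26) = 6*(-26) = -156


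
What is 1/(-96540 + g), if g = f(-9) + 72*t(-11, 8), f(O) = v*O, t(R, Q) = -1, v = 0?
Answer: -1/96612 ≈ -1.0351e-5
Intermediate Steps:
f(O) = 0 (f(O) = 0*O = 0)
g = -72 (g = 0 + 72*(-1) = 0 - 72 = -72)
1/(-96540 + g) = 1/(-96540 - 72) = 1/(-96612) = -1/96612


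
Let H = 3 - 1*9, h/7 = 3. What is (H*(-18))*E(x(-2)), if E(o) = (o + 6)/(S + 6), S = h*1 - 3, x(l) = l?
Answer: 18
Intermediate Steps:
h = 21 (h = 7*3 = 21)
H = -6 (H = 3 - 9 = -6)
S = 18 (S = 21*1 - 3 = 21 - 3 = 18)
E(o) = ¼ + o/24 (E(o) = (o + 6)/(18 + 6) = (6 + o)/24 = (6 + o)*(1/24) = ¼ + o/24)
(H*(-18))*E(x(-2)) = (-6*(-18))*(¼ + (1/24)*(-2)) = 108*(¼ - 1/12) = 108*(⅙) = 18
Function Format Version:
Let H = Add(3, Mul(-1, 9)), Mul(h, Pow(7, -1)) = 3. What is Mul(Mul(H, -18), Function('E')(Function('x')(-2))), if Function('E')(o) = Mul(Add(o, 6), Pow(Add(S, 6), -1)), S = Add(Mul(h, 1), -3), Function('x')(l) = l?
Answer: 18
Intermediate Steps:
h = 21 (h = Mul(7, 3) = 21)
H = -6 (H = Add(3, -9) = -6)
S = 18 (S = Add(Mul(21, 1), -3) = Add(21, -3) = 18)
Function('E')(o) = Add(Rational(1, 4), Mul(Rational(1, 24), o)) (Function('E')(o) = Mul(Add(o, 6), Pow(Add(18, 6), -1)) = Mul(Add(6, o), Pow(24, -1)) = Mul(Add(6, o), Rational(1, 24)) = Add(Rational(1, 4), Mul(Rational(1, 24), o)))
Mul(Mul(H, -18), Function('E')(Function('x')(-2))) = Mul(Mul(-6, -18), Add(Rational(1, 4), Mul(Rational(1, 24), -2))) = Mul(108, Add(Rational(1, 4), Rational(-1, 12))) = Mul(108, Rational(1, 6)) = 18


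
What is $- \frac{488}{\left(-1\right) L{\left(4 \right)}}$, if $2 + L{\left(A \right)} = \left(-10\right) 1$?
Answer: $- \frac{122}{3} \approx -40.667$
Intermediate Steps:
$L{\left(A \right)} = -12$ ($L{\left(A \right)} = -2 - 10 = -12$)
$- \frac{488}{\left(-1\right) L{\left(4 \right)}} = - \frac{488}{\left(-1\right) \left(-12\right)} = - \frac{488}{12} = \left(-488\right) \frac{1}{12} = - \frac{122}{3}$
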